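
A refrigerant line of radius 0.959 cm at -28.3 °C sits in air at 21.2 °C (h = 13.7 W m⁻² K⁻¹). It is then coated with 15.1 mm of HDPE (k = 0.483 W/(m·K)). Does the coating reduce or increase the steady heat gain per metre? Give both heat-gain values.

increases: 40.9 → 63.3 W/m

Critical radius for a cylinder: r_cr = k/h = 0.0353 m = 3.53 cm.
Outer radius after coating: r₂ = 0.00959 + 0.0151 = 0.02469 m.
Since r₁ < r_cr and r₂ ≤ r_cr, the coating moves toward the maximum at r_cr — heat gain rises.
Bare: R = 1/(2πr₁h) = 1.211 m·K/W; Q = 49.5/1.211 = 40.9 W/m.
Coated: R = R_cond + R_conv = 0.7821 m·K/W; Q = 49.5/0.7821 = 63.3 W/m.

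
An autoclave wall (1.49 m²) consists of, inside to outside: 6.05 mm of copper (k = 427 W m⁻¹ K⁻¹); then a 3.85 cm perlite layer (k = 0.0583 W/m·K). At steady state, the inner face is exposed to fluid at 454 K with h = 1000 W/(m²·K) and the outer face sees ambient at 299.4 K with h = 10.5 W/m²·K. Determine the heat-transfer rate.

Q = 304 W

Treat each layer as a resistance in series:
  R_conv,in = 1/(hA) = 1/(1000·1.49) = 6.711×10^-4 K/W
  R_copper = L/(kA) = 0.00605/(427·1.49) = 9.509×10^-6 K/W
  R_perlite = L/(kA) = 0.0385/(0.0583·1.49) = 0.4432 K/W
  R_conv,out = 1/(hA) = 1/(10.5·1.49) = 0.06392 K/W
ΣR = 6.711×10^-4 + 9.509×10^-6 + 0.4432 + 0.06392 = 0.5078 K/W
Q = ΔT/ΣR = (454 K − 299.4 K)/0.5078 = 304 W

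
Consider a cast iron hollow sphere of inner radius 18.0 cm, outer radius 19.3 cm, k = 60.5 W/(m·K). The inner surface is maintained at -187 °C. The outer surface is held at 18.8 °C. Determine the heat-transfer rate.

Q = 418 kW

Q = 4πk·ΔT/(1/r₁ − 1/r₂) = 4π × 60.5 × 205.8 / (1/0.180 − 1/0.193) = 4.18×10^5 W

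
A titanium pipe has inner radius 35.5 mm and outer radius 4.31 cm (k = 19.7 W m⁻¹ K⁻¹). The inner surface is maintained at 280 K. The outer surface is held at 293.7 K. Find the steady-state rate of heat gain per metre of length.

Q' = 2πk·ΔT/ln(r₂/r₁) = 2π × 19.7 × 13.7 / ln(0.0431/0.0355) = 8740 W/m

Q' = 8740 W/m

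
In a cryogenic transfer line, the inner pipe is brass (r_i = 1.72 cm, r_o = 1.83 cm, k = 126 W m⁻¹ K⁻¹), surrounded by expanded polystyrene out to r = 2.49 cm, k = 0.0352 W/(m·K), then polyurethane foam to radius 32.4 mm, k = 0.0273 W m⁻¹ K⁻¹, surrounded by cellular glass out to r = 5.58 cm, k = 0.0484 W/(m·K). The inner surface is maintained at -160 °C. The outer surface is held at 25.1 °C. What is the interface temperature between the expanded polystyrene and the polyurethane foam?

Treat each layer as a resistance in series:
  R'_brass = ln(0.0183/0.0172)/(2πk) = 0.06199/(2π·126) = 7.830×10^-5 m·K/W
  R'_expanded polystyrene = ln(0.0249/0.0183)/(2πk) = 0.3080/(2π·0.0352) = 1.392 m·K/W
  R'_polyurethane foam = ln(0.0324/0.0249)/(2πk) = 0.2633/(2π·0.0273) = 1.535 m·K/W
  R'_cellular glass = ln(0.0558/0.0324)/(2πk) = 0.5436/(2π·0.0484) = 1.788 m·K/W
ΣR = 7.830×10^-5 + 1.392 + 1.535 + 1.788 = 4.715 m·K/W
Q' = ΔT/ΣR = (-160 °C − 25.1 °C)/4.715 = -39.26 W/m
From the inner boundary to the expanded polystyrene/polyurethane foam interface, ΣR_partial = 1.392 m·K/W.
T_interface = T_in − Q'·ΣR_partial = -160 °C − (-39.26)(1.392) = -105 °C

T = -105 °C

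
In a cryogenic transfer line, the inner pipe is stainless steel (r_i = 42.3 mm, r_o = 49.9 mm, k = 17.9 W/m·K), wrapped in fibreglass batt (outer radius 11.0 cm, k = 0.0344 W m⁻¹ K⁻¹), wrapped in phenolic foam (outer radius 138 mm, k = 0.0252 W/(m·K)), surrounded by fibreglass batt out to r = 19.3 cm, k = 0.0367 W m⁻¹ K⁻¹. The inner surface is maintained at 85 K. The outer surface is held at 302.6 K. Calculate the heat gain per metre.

Resistance network (inner→outer):
  R'_stainless steel = ln(0.0499/0.0423)/(2πk) = 0.1652/(2π·17.9) = 0.001469 m·K/W
  R'_fibreglass batt = ln(0.110/0.0499)/(2πk) = 0.7905/(2π·0.0344) = 3.657 m·K/W
  R'_phenolic foam = ln(0.138/0.110)/(2πk) = 0.2268/(2π·0.0252) = 1.432 m·K/W
  R'_fibreglass batt = ln(0.193/0.138)/(2πk) = 0.3354/(2π·0.0367) = 1.455 m·K/W
ΣR = 0.001469 + 3.657 + 1.432 + 1.455 = 6.545 m·K/W
Q' = ΔT/ΣR = (85 K − 302.6 K)/6.545 = -33.2 W/m
(Negative Q' ⇒ heat flows inward; heat gain = 33.2 W/m.)

Q' = 33.2 W/m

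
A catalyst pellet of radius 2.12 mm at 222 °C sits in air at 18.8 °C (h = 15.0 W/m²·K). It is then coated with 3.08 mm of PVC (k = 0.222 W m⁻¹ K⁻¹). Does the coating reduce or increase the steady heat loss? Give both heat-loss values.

Critical radius for a sphere: r_cr = 2k/h = 0.0296 m = 2.96 cm.
Outer radius after coating: r₂ = 0.00212 + 0.00308 = 0.00520 m.
Since r₁ < r_cr and r₂ ≤ r_cr, the coating moves toward the maximum at r_cr — heat loss rises.
Bare: R = 1/(4πr₁²h) = 1180 K/W; Q = 203.2/1180 = 0.172 W.
Coated: R = R_cond + R_conv = 296.3 K/W; Q = 203.2/296.3 = 0.686 W.

increases: 0.172 → 0.686 W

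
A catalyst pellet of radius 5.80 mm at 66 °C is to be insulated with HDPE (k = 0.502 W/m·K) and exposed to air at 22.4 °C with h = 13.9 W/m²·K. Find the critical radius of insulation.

r_cr = 7.22 cm

For a sphere, r_cr = 2k_ins/h = 2·0.502/13.9 = 0.0722 m = 7.22 cm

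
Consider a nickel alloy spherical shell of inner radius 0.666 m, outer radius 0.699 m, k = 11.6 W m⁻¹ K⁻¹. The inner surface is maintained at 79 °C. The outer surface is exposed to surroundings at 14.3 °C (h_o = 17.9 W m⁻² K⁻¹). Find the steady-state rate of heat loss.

Series thermal resistances, inner to outer:
  R_nickel alloy = (1/0.666 − 1/0.699)/(4πk) = 0.07089/(4π·11.6) = 4.863×10^-4 K/W
  R_conv,out = 1/(4πr²h) = 1/(4π·0.699²·17.9) = 0.009099 K/W
ΣR = 4.863×10^-4 + 0.009099 = 0.009585 K/W
Q = ΔT/ΣR = (79 °C − 14.3 °C)/0.009585 = 6750 W

Q = 6750 W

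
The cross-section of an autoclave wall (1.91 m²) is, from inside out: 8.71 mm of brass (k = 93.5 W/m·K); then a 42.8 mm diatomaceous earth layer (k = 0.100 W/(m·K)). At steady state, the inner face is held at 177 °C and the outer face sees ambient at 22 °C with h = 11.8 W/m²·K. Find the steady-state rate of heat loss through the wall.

Q = 577 W

Series thermal resistances, inner to outer:
  R_brass = L/(kA) = 0.00871/(93.5·1.91) = 4.877×10^-5 K/W
  R_diatomaceous earth = L/(kA) = 0.0428/(0.100·1.91) = 0.2241 K/W
  R_conv,out = 1/(hA) = 1/(11.8·1.91) = 0.04437 K/W
ΣR = 4.877×10^-5 + 0.2241 + 0.04437 = 0.2685 K/W
Q = ΔT/ΣR = (177 °C − 22 °C)/0.2685 = 577 W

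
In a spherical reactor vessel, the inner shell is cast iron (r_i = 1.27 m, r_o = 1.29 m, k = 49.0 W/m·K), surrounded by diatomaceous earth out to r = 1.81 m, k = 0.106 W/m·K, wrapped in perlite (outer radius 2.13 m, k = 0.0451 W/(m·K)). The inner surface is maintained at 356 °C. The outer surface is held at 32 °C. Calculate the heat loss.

Resistance network (inner→outer):
  R_cast iron = (1/1.27 − 1/1.29)/(4πk) = 0.01221/(4π·49.0) = 1.983×10^-5 K/W
  R_diatomaceous earth = (1/1.29 − 1/1.81)/(4πk) = 0.2227/(4π·0.106) = 0.1672 K/W
  R_perlite = (1/1.81 − 1/2.13)/(4πk) = 0.08300/(4π·0.0451) = 0.1465 K/W
ΣR = 1.983×10^-5 + 0.1672 + 0.1465 = 0.3137 K/W
Q = ΔT/ΣR = (356 °C − 32 °C)/0.3137 = 1030 W

Q = 1030 W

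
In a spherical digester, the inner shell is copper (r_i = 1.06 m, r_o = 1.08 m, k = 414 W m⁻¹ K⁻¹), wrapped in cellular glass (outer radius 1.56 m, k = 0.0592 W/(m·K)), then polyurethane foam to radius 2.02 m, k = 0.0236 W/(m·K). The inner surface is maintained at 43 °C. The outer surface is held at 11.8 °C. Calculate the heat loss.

Resistance network (inner→outer):
  R_copper = (1/1.06 − 1/1.08)/(4πk) = 0.01747/(4π·414) = 3.358×10^-6 K/W
  R_cellular glass = (1/1.08 − 1/1.56)/(4πk) = 0.2849/(4π·0.0592) = 0.3830 K/W
  R_polyurethane foam = (1/1.56 − 1/2.02)/(4πk) = 0.1460/(4π·0.0236) = 0.4922 K/W
ΣR = 3.358×10^-6 + 0.3830 + 0.4922 = 0.8752 K/W
Q = ΔT/ΣR = (43 °C − 11.8 °C)/0.8752 = 35.6 W

Q = 35.6 W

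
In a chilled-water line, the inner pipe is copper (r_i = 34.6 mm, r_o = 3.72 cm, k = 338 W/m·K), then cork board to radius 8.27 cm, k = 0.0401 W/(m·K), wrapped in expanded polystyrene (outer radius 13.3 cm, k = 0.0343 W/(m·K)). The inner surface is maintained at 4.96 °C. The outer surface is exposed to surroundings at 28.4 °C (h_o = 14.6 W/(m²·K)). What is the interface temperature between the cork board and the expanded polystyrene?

T = 18.6 °C

Resistance network (inner→outer):
  R'_copper = ln(0.0372/0.0346)/(2πk) = 0.07246/(2π·338) = 3.412×10^-5 m·K/W
  R'_cork board = ln(0.0827/0.0372)/(2πk) = 0.7989/(2π·0.0401) = 3.171 m·K/W
  R'_expanded polystyrene = ln(0.133/0.0827)/(2πk) = 0.4751/(2π·0.0343) = 2.205 m·K/W
  R'_conv,out = 1/(2πr h) = 1/(2π·0.133·14.6) = 0.08196 m·K/W
ΣR = 3.412×10^-5 + 3.171 + 2.205 + 0.08196 = 5.458 m·K/W
Q' = ΔT/ΣR = (4.96 °C − 28.4 °C)/5.458 = -4.295 W/m
From the inner boundary to the cork board/expanded polystyrene interface, ΣR_partial = 3.171 m·K/W.
T_interface = T_in − Q'·ΣR_partial = 4.96 °C − (-4.295)(3.171) = 18.6 °C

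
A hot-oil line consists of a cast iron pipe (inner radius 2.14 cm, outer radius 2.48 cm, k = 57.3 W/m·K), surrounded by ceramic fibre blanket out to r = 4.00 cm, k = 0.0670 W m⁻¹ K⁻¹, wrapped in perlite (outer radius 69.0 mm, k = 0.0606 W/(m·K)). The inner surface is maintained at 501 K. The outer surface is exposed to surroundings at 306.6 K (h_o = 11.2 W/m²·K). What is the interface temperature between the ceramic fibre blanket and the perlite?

T = 421 K

Series thermal resistances, inner to outer:
  R'_cast iron = ln(0.0248/0.0214)/(2πk) = 0.1475/(2π·57.3) = 4.096×10^-4 m·K/W
  R'_ceramic fibre blanket = ln(0.0400/0.0248)/(2πk) = 0.4780/(2π·0.0670) = 1.136 m·K/W
  R'_perlite = ln(0.0690/0.0400)/(2πk) = 0.5452/(2π·0.0606) = 1.432 m·K/W
  R'_conv,out = 1/(2πr h) = 1/(2π·0.0690·11.2) = 0.2059 m·K/W
ΣR = 4.096×10^-4 + 1.136 + 1.432 + 0.2059 = 2.774 m·K/W
Q' = ΔT/ΣR = (501 K − 306.6 K)/2.774 = 70.08 W/m
From the inner boundary to the ceramic fibre blanket/perlite interface, ΣR_partial = 1.136 m·K/W.
T_interface = T_in − Q'·ΣR_partial = 501 K − (70.08)(1.136) = 421 K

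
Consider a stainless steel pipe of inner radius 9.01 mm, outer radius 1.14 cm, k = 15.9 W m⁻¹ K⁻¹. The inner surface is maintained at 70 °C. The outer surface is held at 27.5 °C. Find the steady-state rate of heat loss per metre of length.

Q' = 2πk·ΔT/ln(r₂/r₁) = 2π × 15.9 × 42.5 / ln(0.0114/0.00901) = 18000 W/m

Q' = 18000 W/m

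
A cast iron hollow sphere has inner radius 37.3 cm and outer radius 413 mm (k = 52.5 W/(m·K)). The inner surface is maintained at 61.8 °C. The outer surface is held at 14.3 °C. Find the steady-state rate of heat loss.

Q = 1.21×10^5 W

Q = 4πk·ΔT/(1/r₁ − 1/r₂) = 4π × 52.5 × 47.5 / (1/0.373 − 1/0.413) = 1.21×10^5 W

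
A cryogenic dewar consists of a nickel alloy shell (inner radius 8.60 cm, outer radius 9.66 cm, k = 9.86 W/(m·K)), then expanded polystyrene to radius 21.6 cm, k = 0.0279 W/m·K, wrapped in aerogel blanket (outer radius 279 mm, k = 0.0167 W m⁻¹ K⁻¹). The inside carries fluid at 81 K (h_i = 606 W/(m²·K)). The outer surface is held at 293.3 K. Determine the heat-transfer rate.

Q = 9.95 W

Series thermal resistances, inner to outer:
  R_conv,in = 1/(4πr²h) = 1/(4π·0.0860²·606) = 0.01775 K/W
  R_nickel alloy = (1/0.0860 − 1/0.0966)/(4πk) = 1.276/(4π·9.86) = 0.01030 K/W
  R_expanded polystyrene = (1/0.0966 − 1/0.216)/(4πk) = 5.722/(4π·0.0279) = 16.32 K/W
  R_aerogel blanket = (1/0.216 − 1/0.279)/(4πk) = 1.045/(4π·0.0167) = 4.981 K/W
ΣR = 0.01775 + 0.01030 + 16.32 + 4.981 = 21.33 K/W
Q = ΔT/ΣR = (81 K − 293.3 K)/21.33 = -9.95 W
(Negative Q ⇒ heat flows inward; heat gain = 9.95 W.)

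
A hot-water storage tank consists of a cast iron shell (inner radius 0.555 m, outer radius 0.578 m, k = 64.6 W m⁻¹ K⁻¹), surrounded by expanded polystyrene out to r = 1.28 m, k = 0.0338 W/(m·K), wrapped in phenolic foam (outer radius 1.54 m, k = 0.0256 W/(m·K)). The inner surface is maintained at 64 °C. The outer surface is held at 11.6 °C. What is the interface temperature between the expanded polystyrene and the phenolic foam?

T = 19.7 °C

Series thermal resistances, inner to outer:
  R_cast iron = (1/0.555 − 1/0.578)/(4πk) = 0.07170/(4π·64.6) = 8.832×10^-5 K/W
  R_expanded polystyrene = (1/0.578 − 1/1.28)/(4πk) = 0.9489/(4π·0.0338) = 2.234 K/W
  R_phenolic foam = (1/1.28 − 1/1.54)/(4πk) = 0.1319/(4π·0.0256) = 0.4100 K/W
ΣR = 8.832×10^-5 + 2.234 + 0.4100 = 2.644 K/W
Q = ΔT/ΣR = (64 °C − 11.6 °C)/2.644 = 19.82 W
From the inner boundary to the expanded polystyrene/phenolic foam interface, ΣR_partial = 2.234 K/W.
T_interface = T_in − Q·ΣR_partial = 64 °C − (19.82)(2.234) = 19.7 °C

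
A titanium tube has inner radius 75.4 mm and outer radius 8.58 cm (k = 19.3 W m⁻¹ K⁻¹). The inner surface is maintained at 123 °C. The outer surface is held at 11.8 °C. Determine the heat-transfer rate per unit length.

Q' = 2πk·ΔT/ln(r₂/r₁) = 2π × 19.3 × 111.2 / ln(0.0858/0.0754) = 1.04×10^5 W/m

Q' = 1.04×10^5 W/m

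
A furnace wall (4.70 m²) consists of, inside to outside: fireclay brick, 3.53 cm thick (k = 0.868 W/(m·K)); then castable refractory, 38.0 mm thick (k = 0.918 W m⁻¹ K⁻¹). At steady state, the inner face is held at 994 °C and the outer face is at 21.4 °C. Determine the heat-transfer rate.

Series thermal resistances, inner to outer:
  R_fireclay brick = L/(kA) = 0.0353/(0.868·4.70) = 0.008653 K/W
  R_castable refractory = L/(kA) = 0.0380/(0.918·4.70) = 0.008807 K/W
ΣR = 0.008653 + 0.008807 = 0.01746 K/W
Q = ΔT/ΣR = (994 °C − 21.4 °C)/0.01746 = 55700 W

Q = 55.7 kW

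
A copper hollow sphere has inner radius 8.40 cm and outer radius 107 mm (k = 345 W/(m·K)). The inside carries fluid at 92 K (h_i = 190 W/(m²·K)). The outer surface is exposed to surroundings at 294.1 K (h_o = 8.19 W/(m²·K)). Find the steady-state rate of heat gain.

Q = 222 W

Treat each layer as a resistance in series:
  R_conv,in = 1/(4πr²h) = 1/(4π·0.0840²·190) = 0.05936 K/W
  R_copper = (1/0.0840 − 1/0.107)/(4πk) = 2.559/(4π·345) = 5.902×10^-4 K/W
  R_conv,out = 1/(4πr²h) = 1/(4π·0.107²·8.19) = 0.8487 K/W
ΣR = 0.05936 + 5.902×10^-4 + 0.8487 = 0.9087 K/W
Q = ΔT/ΣR = (92 K − 294.1 K)/0.9087 = -222 W
(Negative Q ⇒ heat flows inward; heat gain = 222 W.)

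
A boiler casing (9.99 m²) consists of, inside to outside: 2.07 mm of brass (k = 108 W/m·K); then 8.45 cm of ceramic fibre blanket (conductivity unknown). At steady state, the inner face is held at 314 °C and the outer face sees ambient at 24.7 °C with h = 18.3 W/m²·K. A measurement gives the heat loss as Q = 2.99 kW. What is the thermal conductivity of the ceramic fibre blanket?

k = 0.0927 W/m·K

ΣR = ΔT/Q = |314 − 24.7|/2990 = 0.09676 K/W
Known resistances:
  R_brass = L/(kA) = 0.00207/(108·9.99) = 1.919×10^-6 K/W
  R_conv,out = 1/(hA) = 1/(18.3·9.99) = 0.005470 K/W
R_ceramic fibre blanket = ΣR − ΣR_known = 0.09676 − 0.005472 = 0.09129 K/W
L/(kA) = 0.09129 ⇒ k = 0.0845/(0.09129·9.99) = 0.0927 W/m·K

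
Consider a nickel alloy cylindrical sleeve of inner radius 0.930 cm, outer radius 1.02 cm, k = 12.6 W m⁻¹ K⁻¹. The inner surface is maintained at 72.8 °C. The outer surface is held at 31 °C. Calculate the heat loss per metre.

Q' = 2πk·ΔT/ln(r₂/r₁) = 2π × 12.6 × 41.8 / ln(0.0102/0.00930) = 35800 W/m

Q' = 35.8 kW/m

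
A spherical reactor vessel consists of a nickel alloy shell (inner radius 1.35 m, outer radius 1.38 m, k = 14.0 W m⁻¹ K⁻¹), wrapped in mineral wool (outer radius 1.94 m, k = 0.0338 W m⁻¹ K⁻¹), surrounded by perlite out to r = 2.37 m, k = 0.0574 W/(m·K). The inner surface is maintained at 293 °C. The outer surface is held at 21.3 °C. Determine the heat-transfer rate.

Q = 437 W

Treat each layer as a resistance in series:
  R_nickel alloy = (1/1.35 − 1/1.38)/(4πk) = 0.01610/(4π·14.0) = 9.153×10^-5 K/W
  R_mineral wool = (1/1.38 − 1/1.94)/(4πk) = 0.2092/(4π·0.0338) = 0.4925 K/W
  R_perlite = (1/1.94 − 1/2.37)/(4πk) = 0.09352/(4π·0.0574) = 0.1297 K/W
ΣR = 9.153×10^-5 + 0.4925 + 0.1297 = 0.6223 K/W
Q = ΔT/ΣR = (293 °C − 21.3 °C)/0.6223 = 437 W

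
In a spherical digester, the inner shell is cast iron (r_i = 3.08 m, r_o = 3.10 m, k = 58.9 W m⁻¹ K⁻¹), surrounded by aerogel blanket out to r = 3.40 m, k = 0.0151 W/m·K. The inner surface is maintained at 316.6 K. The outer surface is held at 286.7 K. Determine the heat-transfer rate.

Series thermal resistances, inner to outer:
  R_cast iron = (1/3.08 − 1/3.10)/(4πk) = 0.002095/(4π·58.9) = 2.830×10^-6 K/W
  R_aerogel blanket = (1/3.10 − 1/3.40)/(4πk) = 0.02846/(4π·0.0151) = 0.1500 K/W
ΣR = 2.830×10^-6 + 0.1500 = 0.1500 K/W
Q = ΔT/ΣR = (316.6 K − 286.7 K)/0.1500 = 199 W

Q = 199 W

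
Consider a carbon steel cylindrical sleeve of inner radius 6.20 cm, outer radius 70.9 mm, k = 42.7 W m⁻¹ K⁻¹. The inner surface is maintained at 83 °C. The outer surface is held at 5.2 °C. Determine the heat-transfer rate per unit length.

Q' = 2πk·ΔT/ln(r₂/r₁) = 2π × 42.7 × 77.8 / ln(0.0709/0.0620) = 1.56×10^5 W/m

Q' = 156 kW/m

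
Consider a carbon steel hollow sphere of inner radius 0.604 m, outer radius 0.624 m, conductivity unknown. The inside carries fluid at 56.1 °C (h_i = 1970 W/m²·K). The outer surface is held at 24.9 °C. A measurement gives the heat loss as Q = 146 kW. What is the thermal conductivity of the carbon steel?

ΣR = ΔT/Q = |56.1 − 24.9|/1.46×10^5 = 2.137×10^-4 K/W
Known resistances:
  R_conv,in = 1/(4πr²h) = 1/(4π·0.604²·1970) = 1.107×10^-4 K/W
R_carbon steel = ΣR − ΣR_known = 2.137×10^-4 − 1.107×10^-4 = 1.030×10^-4 K/W
(1/r₁−1/r₂)/(4πk) = 1.030×10^-4 ⇒ k = 0.05307/(4π·1.030×10^-4) = 41.0 W/m·K

k = 41.0 W/m·K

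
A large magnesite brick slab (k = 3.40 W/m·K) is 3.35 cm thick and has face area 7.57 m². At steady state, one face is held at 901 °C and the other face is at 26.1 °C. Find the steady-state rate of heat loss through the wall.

Q = kA·ΔT/L = 3.40 × 7.57 × |901 °C − 26.1 °C| / 0.0335 = 6.72×10^5 W

Q = 672 kW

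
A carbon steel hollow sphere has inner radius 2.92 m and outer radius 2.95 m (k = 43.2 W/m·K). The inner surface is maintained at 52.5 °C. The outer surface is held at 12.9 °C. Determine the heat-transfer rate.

Q = 4πk·ΔT/(1/r₁ − 1/r₂) = 4π × 43.2 × 39.6 / (1/2.92 − 1/2.95) = 6.17×10^6 W

Q = 6170 kW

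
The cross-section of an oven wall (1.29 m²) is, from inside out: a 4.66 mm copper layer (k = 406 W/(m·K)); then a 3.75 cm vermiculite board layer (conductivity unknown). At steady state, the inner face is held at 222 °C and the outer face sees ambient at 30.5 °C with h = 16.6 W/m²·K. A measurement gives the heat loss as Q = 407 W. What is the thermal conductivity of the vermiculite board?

k = 0.0686 W/m·K

ΣR = ΔT/Q = |222 − 30.5|/407 = 0.4705 K/W
Known resistances:
  R_copper = L/(kA) = 0.00466/(406·1.29) = 8.898×10^-6 K/W
  R_conv,out = 1/(hA) = 1/(16.6·1.29) = 0.04670 K/W
R_vermiculite board = ΣR − ΣR_known = 0.4705 − 0.04671 = 0.4238 K/W
L/(kA) = 0.4238 ⇒ k = 0.0375/(0.4238·1.29) = 0.0686 W/m·K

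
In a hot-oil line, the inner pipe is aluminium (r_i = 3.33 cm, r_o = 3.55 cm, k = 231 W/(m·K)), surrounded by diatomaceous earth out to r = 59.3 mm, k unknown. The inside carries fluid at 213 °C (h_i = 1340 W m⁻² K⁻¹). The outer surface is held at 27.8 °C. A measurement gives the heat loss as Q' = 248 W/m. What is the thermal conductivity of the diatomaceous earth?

k = 0.110 W/m·K

ΣR = ΔT/Q' = |213 − 27.8|/248 = 0.7468 m·K/W
Known resistances:
  R'_conv,in = 1/(2πr h) = 1/(2π·0.0333·1340) = 0.003567 m·K/W
  R'_aluminium = ln(0.0355/0.0333)/(2πk) = 0.06398/(2π·231) = 4.408×10^-5 m·K/W
R_diatomaceous earth = ΣR − ΣR_known = 0.7468 − 0.003611 = 0.7432 m·K/W
ln(r₂/r₁)/(2πk) = 0.7432 ⇒ k = 0.5131/(2π·0.7432) = 0.110 W/m·K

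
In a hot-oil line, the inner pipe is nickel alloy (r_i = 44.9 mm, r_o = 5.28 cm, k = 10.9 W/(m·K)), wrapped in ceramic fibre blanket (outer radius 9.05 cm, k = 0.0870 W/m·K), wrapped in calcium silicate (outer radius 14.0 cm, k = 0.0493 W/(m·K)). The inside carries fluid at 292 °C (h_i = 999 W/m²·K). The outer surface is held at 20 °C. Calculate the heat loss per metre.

Q' = 113 W/m

Resistance network (inner→outer):
  R'_conv,in = 1/(2πr h) = 1/(2π·0.0449·999) = 0.003548 m·K/W
  R'_nickel alloy = ln(0.0528/0.0449)/(2πk) = 0.1621/(2π·10.9) = 0.002366 m·K/W
  R'_ceramic fibre blanket = ln(0.0905/0.0528)/(2πk) = 0.5388/(2π·0.0870) = 0.9857 m·K/W
  R'_calcium silicate = ln(0.140/0.0905)/(2πk) = 0.4363/(2π·0.0493) = 1.408 m·K/W
ΣR = 0.003548 + 0.002366 + 0.9857 + 1.408 = 2.400 m·K/W
Q' = ΔT/ΣR = (292 °C − 20 °C)/2.400 = 113 W/m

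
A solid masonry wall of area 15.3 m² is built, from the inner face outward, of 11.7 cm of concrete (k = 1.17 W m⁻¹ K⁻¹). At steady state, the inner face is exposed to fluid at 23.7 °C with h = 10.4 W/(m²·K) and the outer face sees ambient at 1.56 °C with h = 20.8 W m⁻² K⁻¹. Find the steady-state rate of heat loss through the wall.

Q = 1390 W

Series thermal resistances, inner to outer:
  R_conv,in = 1/(hA) = 1/(10.4·15.3) = 0.006285 K/W
  R_concrete = L/(kA) = 0.117/(1.17·15.3) = 0.006536 K/W
  R_conv,out = 1/(hA) = 1/(20.8·15.3) = 0.003142 K/W
ΣR = 0.006285 + 0.006536 + 0.003142 = 0.01596 K/W
Q = ΔT/ΣR = (23.7 °C − 1.56 °C)/0.01596 = 1390 W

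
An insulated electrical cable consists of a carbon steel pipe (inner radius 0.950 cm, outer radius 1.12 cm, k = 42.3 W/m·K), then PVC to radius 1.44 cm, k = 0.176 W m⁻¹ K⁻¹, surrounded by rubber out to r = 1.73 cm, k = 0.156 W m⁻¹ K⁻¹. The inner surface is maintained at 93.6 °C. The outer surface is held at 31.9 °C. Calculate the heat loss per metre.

Q' = 149 W/m

Treat each layer as a resistance in series:
  R'_carbon steel = ln(0.0112/0.00950)/(2πk) = 0.1646/(2π·42.3) = 6.194×10^-4 m·K/W
  R'_PVC = ln(0.0144/0.0112)/(2πk) = 0.2513/(2π·0.176) = 0.2273 m·K/W
  R'_rubber = ln(0.0173/0.0144)/(2πk) = 0.1835/(2π·0.156) = 0.1872 m·K/W
ΣR = 6.194×10^-4 + 0.2273 + 0.1872 = 0.4151 m·K/W
Q' = ΔT/ΣR = (93.6 °C − 31.9 °C)/0.4151 = 149 W/m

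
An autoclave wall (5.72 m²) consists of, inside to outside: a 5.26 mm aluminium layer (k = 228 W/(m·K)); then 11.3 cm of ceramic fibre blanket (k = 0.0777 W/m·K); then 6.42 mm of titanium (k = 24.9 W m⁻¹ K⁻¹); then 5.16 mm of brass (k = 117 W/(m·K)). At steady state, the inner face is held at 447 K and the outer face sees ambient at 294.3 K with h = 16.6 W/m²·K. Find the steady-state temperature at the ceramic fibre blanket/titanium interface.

Series thermal resistances, inner to outer:
  R_aluminium = L/(kA) = 0.00526/(228·5.72) = 4.033×10^-6 K/W
  R_ceramic fibre blanket = L/(kA) = 0.113/(0.0777·5.72) = 0.2543 K/W
  R_titanium = L/(kA) = 0.00642/(24.9·5.72) = 4.508×10^-5 K/W
  R_brass = L/(kA) = 0.00516/(117·5.72) = 7.710×10^-6 K/W
  R_conv,out = 1/(hA) = 1/(16.6·5.72) = 0.01053 K/W
ΣR = 4.033×10^-6 + 0.2543 + 4.508×10^-5 + 7.710×10^-6 + 0.01053 = 0.2649 K/W
Q = ΔT/ΣR = (447 K − 294.3 K)/0.2649 = 576.4 W
From the inner boundary to the ceramic fibre blanket/titanium interface, ΣR_partial = 0.2543 K/W.
T_interface = T_in − Q·ΣR_partial = 447 K − (576.4)(0.2543) = 300.4 K

T = 300.4 K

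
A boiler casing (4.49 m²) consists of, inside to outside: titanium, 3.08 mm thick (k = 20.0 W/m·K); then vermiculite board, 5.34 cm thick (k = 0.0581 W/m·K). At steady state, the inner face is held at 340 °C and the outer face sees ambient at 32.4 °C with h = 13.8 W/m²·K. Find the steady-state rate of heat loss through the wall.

Treat each layer as a resistance in series:
  R_titanium = L/(kA) = 0.00308/(20.0·4.49) = 3.430×10^-5 K/W
  R_vermiculite board = L/(kA) = 0.0534/(0.0581·4.49) = 0.2047 K/W
  R_conv,out = 1/(hA) = 1/(13.8·4.49) = 0.01614 K/W
ΣR = 3.430×10^-5 + 0.2047 + 0.01614 = 0.2209 K/W
Q = ΔT/ΣR = (340 °C − 32.4 °C)/0.2209 = 1390 W

Q = 1390 W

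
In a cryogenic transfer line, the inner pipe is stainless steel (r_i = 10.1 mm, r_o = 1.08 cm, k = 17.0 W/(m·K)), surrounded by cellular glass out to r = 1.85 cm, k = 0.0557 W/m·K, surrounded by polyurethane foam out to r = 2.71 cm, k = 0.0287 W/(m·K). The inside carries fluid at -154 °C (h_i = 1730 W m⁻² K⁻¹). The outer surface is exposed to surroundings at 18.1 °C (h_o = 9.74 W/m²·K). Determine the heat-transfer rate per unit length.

Q' = 40.3 W/m

Treat each layer as a resistance in series:
  R'_conv,in = 1/(2πr h) = 1/(2π·0.0101·1730) = 0.009109 m·K/W
  R'_stainless steel = ln(0.0108/0.0101)/(2πk) = 0.06701/(2π·17.0) = 6.274×10^-4 m·K/W
  R'_cellular glass = ln(0.0185/0.0108)/(2πk) = 0.5382/(2π·0.0557) = 1.538 m·K/W
  R'_polyurethane foam = ln(0.0271/0.0185)/(2πk) = 0.3818/(2π·0.0287) = 2.117 m·K/W
  R'_conv,out = 1/(2πr h) = 1/(2π·0.0271·9.74) = 0.6030 m·K/W
ΣR = 0.009109 + 6.274×10^-4 + 1.538 + 2.117 + 0.6030 = 4.268 m·K/W
Q' = ΔT/ΣR = (-154 °C − 18.1 °C)/4.268 = -40.3 W/m
(Negative Q' ⇒ heat flows inward; heat gain = 40.3 W/m.)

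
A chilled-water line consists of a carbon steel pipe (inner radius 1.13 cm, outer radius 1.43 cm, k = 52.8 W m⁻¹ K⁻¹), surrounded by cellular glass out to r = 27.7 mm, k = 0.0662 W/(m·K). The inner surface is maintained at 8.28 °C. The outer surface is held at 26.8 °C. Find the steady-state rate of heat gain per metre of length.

Q' = 11.6 W/m

Series thermal resistances, inner to outer:
  R'_carbon steel = ln(0.0143/0.0113)/(2πk) = 0.2355/(2π·52.8) = 7.097×10^-4 m·K/W
  R'_cellular glass = ln(0.0277/0.0143)/(2πk) = 0.6612/(2π·0.0662) = 1.590 m·K/W
ΣR = 7.097×10^-4 + 1.590 = 1.591 m·K/W
Q' = ΔT/ΣR = (8.28 °C − 26.8 °C)/1.591 = -11.6 W/m
(Negative Q' ⇒ heat flows inward; heat gain = 11.6 W/m.)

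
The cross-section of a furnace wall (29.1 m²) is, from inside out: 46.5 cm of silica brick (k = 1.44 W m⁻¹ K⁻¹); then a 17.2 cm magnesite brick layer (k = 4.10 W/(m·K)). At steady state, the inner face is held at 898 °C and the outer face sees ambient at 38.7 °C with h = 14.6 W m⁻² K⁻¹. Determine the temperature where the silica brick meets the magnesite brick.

Series thermal resistances, inner to outer:
  R_silica brick = L/(kA) = 0.465/(1.44·29.1) = 0.01110 K/W
  R_magnesite brick = L/(kA) = 0.172/(4.10·29.1) = 0.001442 K/W
  R_conv,out = 1/(hA) = 1/(14.6·29.1) = 0.002354 K/W
ΣR = 0.01110 + 0.001442 + 0.002354 = 0.01490 K/W
Q = ΔT/ΣR = (898 °C − 38.7 °C)/0.01490 = 57670 W
From the inner boundary to the silica brick/magnesite brick interface, ΣR_partial = 0.01110 K/W.
T_interface = T_in − Q·ΣR_partial = 898 °C − (57670)(0.01110) = 258 °C

T = 258 °C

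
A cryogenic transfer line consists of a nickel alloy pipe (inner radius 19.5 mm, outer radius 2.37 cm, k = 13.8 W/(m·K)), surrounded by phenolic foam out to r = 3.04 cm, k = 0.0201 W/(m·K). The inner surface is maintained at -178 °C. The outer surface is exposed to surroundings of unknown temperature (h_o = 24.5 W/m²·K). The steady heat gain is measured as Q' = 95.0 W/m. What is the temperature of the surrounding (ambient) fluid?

Sum the resistances:
  R'_nickel alloy = ln(0.0237/0.0195)/(2πk) = 0.1951/(2π·13.8) = 0.002250 m·K/W
  R'_phenolic foam = ln(0.0304/0.0237)/(2πk) = 0.2490/(2π·0.0201) = 1.971 m·K/W
  R'_conv,out = 1/(2πr h) = 1/(2π·0.0304·24.5) = 0.2137 m·K/W
ΣR = 2.187 m·K/W
ΔT = Q'·ΣR = 95.0 × 2.187 = 207.8 K
Heat flows inward, so T_out = T_in + ΔT = -178 + 207.8 = 29.8 °C

T_out = 29.8 °C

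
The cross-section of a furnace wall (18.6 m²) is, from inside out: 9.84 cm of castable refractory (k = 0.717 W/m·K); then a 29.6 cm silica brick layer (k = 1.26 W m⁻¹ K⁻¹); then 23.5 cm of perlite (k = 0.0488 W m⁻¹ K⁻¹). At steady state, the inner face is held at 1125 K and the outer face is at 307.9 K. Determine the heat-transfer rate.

Treat each layer as a resistance in series:
  R_castable refractory = L/(kA) = 0.0984/(0.717·18.6) = 0.007378 K/W
  R_silica brick = L/(kA) = 0.296/(1.26·18.6) = 0.01263 K/W
  R_perlite = L/(kA) = 0.235/(0.0488·18.6) = 0.2589 K/W
ΣR = 0.007378 + 0.01263 + 0.2589 = 0.2789 K/W
Q = ΔT/ΣR = (1125 K − 307.9 K)/0.2789 = 2930 W

Q = 2.93 kW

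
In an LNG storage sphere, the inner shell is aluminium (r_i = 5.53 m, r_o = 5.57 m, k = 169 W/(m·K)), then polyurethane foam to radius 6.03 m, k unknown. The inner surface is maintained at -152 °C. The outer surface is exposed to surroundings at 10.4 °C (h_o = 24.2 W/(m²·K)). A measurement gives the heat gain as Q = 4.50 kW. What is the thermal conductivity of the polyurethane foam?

k = 0.0303 W/m·K

ΣR = ΔT/Q = |-152 − 10.4|/4500 = 0.03609 K/W
Known resistances:
  R_aluminium = (1/5.53 − 1/5.57)/(4πk) = 0.001299/(4π·169) = 6.115×10^-7 K/W
  R_conv,out = 1/(4πr²h) = 1/(4π·6.03²·24.2) = 9.044×10^-5 K/W
R_polyurethane foam = ΣR − ΣR_known = 0.03609 − 9.105×10^-5 = 0.03600 K/W
(1/r₁−1/r₂)/(4πk) = 0.03600 ⇒ k = 0.01370/(4π·0.03600) = 0.0303 W/m·K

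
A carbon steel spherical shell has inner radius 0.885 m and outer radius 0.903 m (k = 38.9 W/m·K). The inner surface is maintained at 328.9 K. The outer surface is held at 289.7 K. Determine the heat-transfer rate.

Q = 851 kW

Q = 4πk·ΔT/(1/r₁ − 1/r₂) = 4π × 38.9 × 39.2 / (1/0.885 − 1/0.903) = 8.51×10^5 W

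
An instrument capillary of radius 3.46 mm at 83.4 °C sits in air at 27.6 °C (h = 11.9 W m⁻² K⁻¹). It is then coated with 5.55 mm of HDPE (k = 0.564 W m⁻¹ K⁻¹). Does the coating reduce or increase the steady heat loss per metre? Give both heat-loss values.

Critical radius for a cylinder: r_cr = k/h = 0.0474 m = 4.74 cm.
Outer radius after coating: r₂ = 0.00346 + 0.00555 = 0.00901 m.
Since r₁ < r_cr and r₂ ≤ r_cr, the coating moves toward the maximum at r_cr — heat loss rises.
Bare: R = 1/(2πr₁h) = 3.865 m·K/W; Q = 55.8/3.865 = 14.4 W/m.
Coated: R = R_cond + R_conv = 1.754 m·K/W; Q = 55.8/1.754 = 31.8 W/m.

increases: 14.4 → 31.8 W/m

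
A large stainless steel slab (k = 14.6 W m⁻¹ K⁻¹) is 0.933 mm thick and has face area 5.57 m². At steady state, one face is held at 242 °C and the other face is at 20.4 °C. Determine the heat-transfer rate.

Q = 19300 kW

Q = kA·ΔT/L = 14.6 × 5.57 × |242 °C − 20.4 °C| / 9.33×10^-4 = 1.93×10^7 W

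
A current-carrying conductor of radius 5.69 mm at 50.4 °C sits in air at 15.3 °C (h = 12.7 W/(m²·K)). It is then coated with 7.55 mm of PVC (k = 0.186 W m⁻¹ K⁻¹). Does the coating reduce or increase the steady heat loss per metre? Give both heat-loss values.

Critical radius for a cylinder: r_cr = k/h = 0.0146 m = 1.46 cm.
Outer radius after coating: r₂ = 0.00569 + 0.00755 = 0.01324 m.
Since r₁ < r_cr and r₂ ≤ r_cr, the coating moves toward the maximum at r_cr — heat loss rises.
Bare: R = 1/(2πr₁h) = 2.202 m·K/W; Q = 35.1/2.202 = 15.9 W/m.
Coated: R = R_cond + R_conv = 1.669 m·K/W; Q = 35.1/1.669 = 21.0 W/m.

increases: 15.9 → 21.0 W/m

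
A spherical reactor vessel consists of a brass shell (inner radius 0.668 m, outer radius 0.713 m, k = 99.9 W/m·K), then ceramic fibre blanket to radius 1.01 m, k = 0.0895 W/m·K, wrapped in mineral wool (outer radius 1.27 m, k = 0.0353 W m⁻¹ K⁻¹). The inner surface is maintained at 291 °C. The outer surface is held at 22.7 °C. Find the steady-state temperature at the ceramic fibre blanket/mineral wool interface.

Treat each layer as a resistance in series:
  R_brass = (1/0.668 − 1/0.713)/(4πk) = 0.09448/(4π·99.9) = 7.526×10^-5 K/W
  R_ceramic fibre blanket = (1/0.713 − 1/1.01)/(4πk) = 0.4124/(4π·0.0895) = 0.3667 K/W
  R_mineral wool = (1/1.01 − 1/1.27)/(4πk) = 0.2027/(4π·0.0353) = 0.4569 K/W
ΣR = 7.526×10^-5 + 0.3667 + 0.4569 = 0.8237 K/W
Q = ΔT/ΣR = (291 °C − 22.7 °C)/0.8237 = 325.7 W
From the inner boundary to the ceramic fibre blanket/mineral wool interface, ΣR_partial = 0.3668 K/W.
T_interface = T_in − Q·ΣR_partial = 291 °C − (325.7)(0.3668) = 172 °C

T = 172 °C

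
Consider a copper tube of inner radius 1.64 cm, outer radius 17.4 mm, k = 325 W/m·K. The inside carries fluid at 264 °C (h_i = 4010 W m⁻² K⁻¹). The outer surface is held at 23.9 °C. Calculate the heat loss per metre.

Series thermal resistances, inner to outer:
  R'_conv,in = 1/(2πr h) = 1/(2π·0.0164·4010) = 0.002420 m·K/W
  R'_copper = ln(0.0174/0.0164)/(2πk) = 0.05919/(2π·325) = 2.899×10^-5 m·K/W
ΣR = 0.002420 + 2.899×10^-5 = 0.002449 m·K/W
Q' = ΔT/ΣR = (264 °C − 23.9 °C)/0.002449 = 98000 W/m

Q' = 98.0 kW/m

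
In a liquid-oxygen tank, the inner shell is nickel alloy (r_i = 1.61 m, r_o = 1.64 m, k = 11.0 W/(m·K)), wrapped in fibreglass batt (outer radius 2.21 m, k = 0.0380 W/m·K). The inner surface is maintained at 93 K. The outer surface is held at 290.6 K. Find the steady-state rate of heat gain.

Treat each layer as a resistance in series:
  R_nickel alloy = (1/1.61 − 1/1.64)/(4πk) = 0.01136/(4π·11.0) = 8.220×10^-5 K/W
  R_fibreglass batt = (1/1.64 − 1/2.21)/(4πk) = 0.1573/(4π·0.0380) = 0.3293 K/W
ΣR = 8.220×10^-5 + 0.3293 = 0.3294 K/W
Q = ΔT/ΣR = (93 K − 290.6 K)/0.3294 = -600 W
(Negative Q ⇒ heat flows inward; heat gain = 600 W.)

Q = 600 W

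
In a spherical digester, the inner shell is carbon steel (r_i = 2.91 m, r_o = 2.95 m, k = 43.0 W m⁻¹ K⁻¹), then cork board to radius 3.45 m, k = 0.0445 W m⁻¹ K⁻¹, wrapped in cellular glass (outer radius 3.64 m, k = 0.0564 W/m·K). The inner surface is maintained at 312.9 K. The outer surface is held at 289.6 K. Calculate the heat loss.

Resistance network (inner→outer):
  R_carbon steel = (1/2.91 − 1/2.95)/(4πk) = 0.004660/(4π·43.0) = 8.623×10^-6 K/W
  R_cork board = (1/2.95 − 1/3.45)/(4πk) = 0.04913/(4π·0.0445) = 0.08785 K/W
  R_cellular glass = (1/3.45 − 1/3.64)/(4πk) = 0.01513/(4π·0.0564) = 0.02135 K/W
ΣR = 8.623×10^-6 + 0.08785 + 0.02135 = 0.1092 K/W
Q = ΔT/ΣR = (312.9 K − 289.6 K)/0.1092 = 213 W

Q = 213 W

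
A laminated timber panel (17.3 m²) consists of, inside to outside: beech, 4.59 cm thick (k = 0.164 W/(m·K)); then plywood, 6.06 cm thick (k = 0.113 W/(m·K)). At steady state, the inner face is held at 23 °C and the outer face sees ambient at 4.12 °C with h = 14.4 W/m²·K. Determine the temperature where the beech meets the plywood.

Series thermal resistances, inner to outer:
  R_beech = L/(kA) = 0.0459/(0.164·17.3) = 0.01618 K/W
  R_plywood = L/(kA) = 0.0606/(0.113·17.3) = 0.03100 K/W
  R_conv,out = 1/(hA) = 1/(14.4·17.3) = 0.004014 K/W
ΣR = 0.01618 + 0.03100 + 0.004014 = 0.05119 K/W
Q = ΔT/ΣR = (23 °C − 4.12 °C)/0.05119 = 368.8 W
From the inner boundary to the beech/plywood interface, ΣR_partial = 0.01618 K/W.
T_interface = T_in − Q·ΣR_partial = 23 °C − (368.8)(0.01618) = 17.0 °C

T = 17.0 °C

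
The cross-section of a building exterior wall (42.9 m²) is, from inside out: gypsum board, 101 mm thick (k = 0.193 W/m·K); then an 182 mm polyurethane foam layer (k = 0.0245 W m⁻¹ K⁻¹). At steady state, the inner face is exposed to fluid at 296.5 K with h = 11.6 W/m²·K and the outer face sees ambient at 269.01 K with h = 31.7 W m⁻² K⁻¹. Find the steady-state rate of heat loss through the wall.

Q = 146 W

Treat each layer as a resistance in series:
  R_conv,in = 1/(hA) = 1/(11.6·42.9) = 0.002009 K/W
  R_gypsum board = L/(kA) = 0.101/(0.193·42.9) = 0.01220 K/W
  R_polyurethane foam = L/(kA) = 0.182/(0.0245·42.9) = 0.1732 K/W
  R_conv,out = 1/(hA) = 1/(31.7·42.9) = 7.353×10^-4 K/W
ΣR = 0.002009 + 0.01220 + 0.1732 + 7.353×10^-4 = 0.1881 K/W
Q = ΔT/ΣR = (296.5 K − 269.01 K)/0.1881 = 146 W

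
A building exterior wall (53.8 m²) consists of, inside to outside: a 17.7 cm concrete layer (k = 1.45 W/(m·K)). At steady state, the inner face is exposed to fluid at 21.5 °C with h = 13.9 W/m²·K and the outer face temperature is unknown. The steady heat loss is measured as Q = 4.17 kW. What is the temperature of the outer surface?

Series resistances:
  R_conv,in = 1/(hA) = 1/(13.9·53.8) = 0.001337 K/W
  R_concrete = L/(kA) = 0.177/(1.45·53.8) = 0.002269 K/W
ΣR = 0.003606 K/W
ΔT = Q·ΣR = 4170 × 0.003606 = 15.04 K
Heat flows outward, so T_out = T_in − ΔT = 21.5 − 15.04 = 6.46 °C

T_out = 6.46 °C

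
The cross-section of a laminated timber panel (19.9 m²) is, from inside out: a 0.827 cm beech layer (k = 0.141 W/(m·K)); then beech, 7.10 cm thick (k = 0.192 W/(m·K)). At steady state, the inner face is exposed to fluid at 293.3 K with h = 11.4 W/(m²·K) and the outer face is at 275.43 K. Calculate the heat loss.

Resistance network (inner→outer):
  R_conv,in = 1/(hA) = 1/(11.4·19.9) = 0.004408 K/W
  R_beech = L/(kA) = 0.00827/(0.141·19.9) = 0.002947 K/W
  R_beech = L/(kA) = 0.0710/(0.192·19.9) = 0.01858 K/W
ΣR = 0.004408 + 0.002947 + 0.01858 = 0.02593 K/W
Q = ΔT/ΣR = (293.3 K − 275.43 K)/0.02593 = 689 W

Q = 689 W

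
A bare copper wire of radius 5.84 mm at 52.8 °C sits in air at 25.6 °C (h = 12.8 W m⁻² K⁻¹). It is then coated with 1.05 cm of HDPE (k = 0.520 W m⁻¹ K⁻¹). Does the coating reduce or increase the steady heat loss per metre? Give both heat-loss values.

Critical radius for a cylinder: r_cr = k/h = 0.0406 m = 4.06 cm.
Outer radius after coating: r₂ = 0.00584 + 0.0105 = 0.01634 m.
Since r₁ < r_cr and r₂ ≤ r_cr, the coating moves toward the maximum at r_cr — heat loss rises.
Bare: R = 1/(2πr₁h) = 2.129 m·K/W; Q = 27.2/2.129 = 12.8 W/m.
Coated: R = R_cond + R_conv = 1.076 m·K/W; Q = 27.2/1.076 = 25.3 W/m.

increases: 12.8 → 25.3 W/m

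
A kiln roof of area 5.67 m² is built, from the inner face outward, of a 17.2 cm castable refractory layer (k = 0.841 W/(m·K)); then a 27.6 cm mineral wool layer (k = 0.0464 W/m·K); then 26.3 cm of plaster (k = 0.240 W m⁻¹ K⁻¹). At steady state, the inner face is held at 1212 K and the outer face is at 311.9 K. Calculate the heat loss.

Treat each layer as a resistance in series:
  R_castable refractory = L/(kA) = 0.172/(0.841·5.67) = 0.03607 K/W
  R_mineral wool = L/(kA) = 0.276/(0.0464·5.67) = 1.049 K/W
  R_plaster = L/(kA) = 0.263/(0.240·5.67) = 0.1933 K/W
ΣR = 0.03607 + 1.049 + 0.1933 = 1.278 K/W
Q = ΔT/ΣR = (1212 K − 311.9 K)/1.278 = 704 W

Q = 704 W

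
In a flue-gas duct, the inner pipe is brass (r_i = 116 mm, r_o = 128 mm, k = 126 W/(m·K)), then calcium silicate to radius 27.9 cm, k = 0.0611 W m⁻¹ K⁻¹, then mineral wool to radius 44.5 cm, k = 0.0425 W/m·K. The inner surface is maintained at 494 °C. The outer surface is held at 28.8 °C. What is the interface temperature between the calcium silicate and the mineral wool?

T = 244 °C

Series thermal resistances, inner to outer:
  R'_brass = ln(0.128/0.116)/(2πk) = 0.09844/(2π·126) = 1.243×10^-4 m·K/W
  R'_calcium silicate = ln(0.279/0.128)/(2πk) = 0.7792/(2π·0.0611) = 2.030 m·K/W
  R'_mineral wool = ln(0.445/0.279)/(2πk) = 0.4669/(2π·0.0425) = 1.748 m·K/W
ΣR = 1.243×10^-4 + 2.030 + 1.748 = 3.778 m·K/W
Q' = ΔT/ΣR = (494 °C − 28.8 °C)/3.778 = 123.1 W/m
From the inner boundary to the calcium silicate/mineral wool interface, ΣR_partial = 2.030 m·K/W.
T_interface = T_in − Q'·ΣR_partial = 494 °C − (123.1)(2.030) = 244 °C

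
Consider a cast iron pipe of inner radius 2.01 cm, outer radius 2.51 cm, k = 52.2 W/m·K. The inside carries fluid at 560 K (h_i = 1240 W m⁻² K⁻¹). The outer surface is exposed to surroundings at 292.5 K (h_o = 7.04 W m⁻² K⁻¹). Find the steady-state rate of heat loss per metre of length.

Series thermal resistances, inner to outer:
  R'_conv,in = 1/(2πr h) = 1/(2π·0.0201·1240) = 0.006386 m·K/W
  R'_cast iron = ln(0.0251/0.0201)/(2πk) = 0.2221/(2π·52.2) = 6.773×10^-4 m·K/W
  R'_conv,out = 1/(2πr h) = 1/(2π·0.0251·7.04) = 0.9007 m·K/W
ΣR = 0.006386 + 6.773×10^-4 + 0.9007 = 0.9078 m·K/W
Q' = ΔT/ΣR = (560 K − 292.5 K)/0.9078 = 295 W/m

Q' = 295 W/m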